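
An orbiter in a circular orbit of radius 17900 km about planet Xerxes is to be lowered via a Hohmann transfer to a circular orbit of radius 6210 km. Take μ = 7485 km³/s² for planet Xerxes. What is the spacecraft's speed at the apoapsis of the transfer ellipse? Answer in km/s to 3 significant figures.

The Hohmann ellipse has a_t = (r₁ + r₂)/2 = 12055 km.
The apoapsis of the transfer ellipse is at r = 17900 km.
From the vis-viva equation, v = √[μ(2/r − 1/a_t)] = 0.4641 km/s.

v = 0.464 km/s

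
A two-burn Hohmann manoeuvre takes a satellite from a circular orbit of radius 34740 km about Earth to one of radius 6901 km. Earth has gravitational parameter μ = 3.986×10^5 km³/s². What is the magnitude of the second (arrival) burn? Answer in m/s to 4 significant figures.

Semi-major axis of the transfer orbit: a_t = (34740 + 6901)/2 = 20820.5 km.
On the circular orbit at r = 6901 km, v_c = √(μ/r) = 7.600 km/s.
Vis-viva on the transfer ellipse at r = 6901 km gives v_t = √[μ(2/r − 1/a_t)] = 9.817 km/s.
Δv₂ = |v_t − v_c| = |9.817 − 7.600| = 2.217 km/s.

Δv₂ = 2217 m/s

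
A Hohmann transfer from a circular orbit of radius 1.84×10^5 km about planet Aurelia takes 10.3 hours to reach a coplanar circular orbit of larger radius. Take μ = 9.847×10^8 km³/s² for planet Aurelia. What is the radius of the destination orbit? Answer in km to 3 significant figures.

r₂ = 8.47×10^5 km

Transfer time t = 10.3 hours = 37080 s, and t = π√(a_t³/μ).
So a_t = (μ t²/π²)^(1/3) = (9.847×10^8 × (37080)² / π²)^(1/3) = 5.1574×10^5 km.
Since a_t = (r₁ + r₂)/2, r₂ = 2a_t − r₁ = 2×5.1574×10^5 − 1.840×10^5 = 8.4748×10^5 km.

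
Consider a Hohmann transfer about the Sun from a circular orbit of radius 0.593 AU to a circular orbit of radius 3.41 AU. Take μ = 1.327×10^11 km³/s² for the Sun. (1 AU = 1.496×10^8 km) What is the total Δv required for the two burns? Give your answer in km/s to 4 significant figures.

In km: r₁ = 0.593 × 1.496×10^8 = 8.87128×10^7 km; r₂ = 3.41 × 1.496×10^8 = 5.10136×10^8 km.
Transfer-ellipse semi-major axis a_t = (r₁ + r₂)/2 = (8.87128×10^7 + 5.10136×10^8)/2 = 2.994244×10^8 km.
Circular speed at r₁: v₁ = √(μ/r₁) = √(1.327×10^11/8.87128×10^7) = 38.676 km/s.
Transfer-orbit speed at r₁ (vis-viva): v_p = √[μ(2/r₁ − 1/a_t)] = 50.483 km/s.
First burn Δv₁ = |v_p − v₁| = 11.81 km/s.
Circular speed at r₂: v₂ = √(μ/r₂) = 16.12844 km/s.
Transfer-orbit speed at r₂: v_a = √[μ(2/r₂ − 1/a_t)] = 8.778939 km/s.
Second burn Δv₂ = |v₂ − v_a| = 7.350 km/s.
Total Δv = Δv₁ + Δv₂ = 19.16 km/s.

Δv = 19.16 km/s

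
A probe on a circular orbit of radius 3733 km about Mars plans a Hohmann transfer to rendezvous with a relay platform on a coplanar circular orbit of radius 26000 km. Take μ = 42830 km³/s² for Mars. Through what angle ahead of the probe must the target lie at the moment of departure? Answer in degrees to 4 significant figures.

φ = 102.2°

Transfer-ellipse semi-major axis a_t = (r₁ + r₂)/2 = (3733 + 26000)/2 = 14866.5 km.
Transfer time t = π√(a_t³/μ) = 27516.2 s.
The target's mean motion on its circular orbit is ω₂ = √(μ/r₂³) = 4.93644×10^-5 rad/s.
Angle swept by the target during transfer: ω₂·t = 1.35832 rad = 77.83°.
Arrival is 180° from departure on the ellipse, so φ = 180° − 77.83° = 102.2°.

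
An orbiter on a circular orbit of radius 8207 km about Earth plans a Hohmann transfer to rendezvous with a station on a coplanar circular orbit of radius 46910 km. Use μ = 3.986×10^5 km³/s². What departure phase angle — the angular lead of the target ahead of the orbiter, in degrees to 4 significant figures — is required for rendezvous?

Transfer-ellipse semi-major axis a_t = (r₁ + r₂)/2 = (8207 + 46910)/2 = 27558.5 km.
The half-period of the transfer ellipse is t = π√(a_t³/μ) = 22765 s.
The target's mean motion on its circular orbit is ω₂ = √(μ/r₂³) = 6.2140×10^-5 rad/s.
Angle swept by the target during transfer: ω₂·t = 1.4146 rad = 81.05°.
Arrival is 180° from departure on the ellipse, so φ = 180° − 81.05° = 98.95°.

φ = 98.95°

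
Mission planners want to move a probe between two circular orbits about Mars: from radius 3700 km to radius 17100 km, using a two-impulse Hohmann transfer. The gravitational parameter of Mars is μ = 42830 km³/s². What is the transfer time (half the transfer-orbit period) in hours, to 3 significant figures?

Semi-major axis of the transfer orbit: a_t = (3700 + 17100)/2 = 10400 km.
Half the transfer-orbit period gives t = π√(a_t³/μ) = 16100 s.
Converting: 16100 s ÷ 3600 s/hour = 4.47 hours.

t = 4.47 hours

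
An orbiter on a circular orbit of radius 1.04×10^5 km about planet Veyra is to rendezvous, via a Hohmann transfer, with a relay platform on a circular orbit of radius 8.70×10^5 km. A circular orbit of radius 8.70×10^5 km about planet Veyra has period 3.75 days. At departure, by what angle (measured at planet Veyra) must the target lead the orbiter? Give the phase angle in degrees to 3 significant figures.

φ = 105°

From Kepler's third law T² = 4π²r³/μ at r = 8.70×10^5 km, T = 3.75 days = 3.75 × 86400 s = 3.240×10^5 s: μ = 4π²r³/T² = 2.47644×10^8 km³/s².
The Hohmann ellipse has a_t = (r₁ + r₂)/2 = 4.870×10^5 km.
Transfer time t = π√(a_t³/μ) = 67846.8 s.
The target's mean motion on its circular orbit is ω₂ = √(μ/r₂³) = 1.93925×10^-5 rad/s.
Angle swept by the target during transfer: ω₂·t = 1.31572 rad = 75.39°.
Arrival is 180° from departure on the ellipse, so φ = 180° − 75.39° = 105°.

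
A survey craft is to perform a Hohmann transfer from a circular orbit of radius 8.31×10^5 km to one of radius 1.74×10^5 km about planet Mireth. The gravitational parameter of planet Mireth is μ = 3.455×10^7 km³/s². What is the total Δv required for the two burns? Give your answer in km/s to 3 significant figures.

Transfer-ellipse semi-major axis a_t = (r₁ + r₂)/2 = (8.310×10^5 + 1.740×10^5)/2 = 5.025×10^5 km.
Circular speed at r₁: v₁ = √(μ/r₁) = √(3.455×10^7/8.310×10^5) = 6.4480 km/s.
On the transfer ellipse at r₁, v² = μ(2/r − 1/a) gives v_a = √[μ(2/r₁ − 1/a_t)] = 3.7943 km/s.
First burn Δv₁ = |v_a − v₁| = 2.6537 km/s.
Circular speed at r₂: v₂ = √(μ/r₂) = 14.09125 km/s.
Transfer-orbit speed at r₂: v_p = √[μ(2/r₂ − 1/a_t)] = 18.12099 km/s.
Second burn Δv₂ = |v₂ − v_p| = 4.0297 km/s.
Δv = Δv₁ + Δv₂ = 2.6537 + 4.0297 = 6.683 km/s.

Δv = 6.68 km/s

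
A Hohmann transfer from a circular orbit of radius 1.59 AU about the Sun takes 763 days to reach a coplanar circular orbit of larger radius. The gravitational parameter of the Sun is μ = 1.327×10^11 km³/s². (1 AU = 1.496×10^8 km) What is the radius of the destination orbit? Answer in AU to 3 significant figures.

r₂ = 3.60 AU

In km: r₁ = 1.59 × 1.496×10^8 = 2.37864×10^8 km.
Transfer time t = 763 days = 6.59232×10^7 s, and t = π√(a_t³/μ).
So a_t = (μ t²/π²)^(1/3) = (1.327×10^11 × (6.59232×10^7)² / π²)^(1/3) = 3.8805×10^8 km.
Since a_t = (r₁ + r₂)/2, r₂ = 2a_t − r₁ = 2×3.8805×10^8 − 2.37864×10^8 = 5.38236×10^8 km.
In AU: r₂ = 5.38236×10^8 / 1.496×10^8 = 3.60 AU.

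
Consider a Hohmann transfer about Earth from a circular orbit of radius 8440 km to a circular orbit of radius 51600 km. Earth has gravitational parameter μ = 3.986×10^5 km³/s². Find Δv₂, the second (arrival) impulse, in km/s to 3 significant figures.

Δv₂ = 1.31 km/s

Semi-major axis of the transfer orbit: a_t = (8440 + 51600)/2 = 30020 km.
Circular speed at r = 51600 km: v_c = √(μ/r) = 2.7794 km/s.
Vis-viva on the transfer ellipse at r = 51600 km gives v_t = √[μ(2/r − 1/a_t)] = 1.4737 km/s.
Δv₂ = |v_t − v_c| = |1.4737 − 2.7794| = 1.306 km/s.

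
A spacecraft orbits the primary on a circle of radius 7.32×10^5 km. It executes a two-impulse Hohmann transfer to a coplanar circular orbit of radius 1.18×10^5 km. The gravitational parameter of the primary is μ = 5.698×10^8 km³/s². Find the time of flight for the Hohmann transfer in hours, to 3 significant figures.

The Hohmann ellipse has a_t = (r₁ + r₂)/2 = 4.250×10^5 km.
Half the transfer-orbit period gives t = π√(a_t³/μ) = 36460 s.
Converting: 36460 s ÷ 3600 s/hour = 10.1 hours.

t = 10.1 hours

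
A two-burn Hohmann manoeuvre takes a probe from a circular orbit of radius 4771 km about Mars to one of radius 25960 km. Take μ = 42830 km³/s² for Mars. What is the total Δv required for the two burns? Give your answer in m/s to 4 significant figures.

Δv = 1467 m/s

Transfer-ellipse semi-major axis a_t = (r₁ + r₂)/2 = (4771 + 25960)/2 = 15365.5 km.
At r₁ the circular-orbit speed is v₁ = √(μ/r₁) = 2.9962 km/s.
Transfer-orbit speed at r₁ (vis-viva equation): v_p = √[μ(2/r₁ − 1/a_t)] = 3.8945 km/s.
First burn Δv₁ = |v_p − v₁| = 0.8983 km/s.
Circular speed at r₂: v₂ = √(μ/r₂) = 1.28446 km/s.
Transfer-orbit speed at r₂: v_a = √[μ(2/r₂ − 1/a_t)] = 0.715736 km/s.
Second burn Δv₂ = |v₂ − v_a| = 0.5687 km/s.
Total Δv = Δv₁ + Δv₂ = 1.467 km/s.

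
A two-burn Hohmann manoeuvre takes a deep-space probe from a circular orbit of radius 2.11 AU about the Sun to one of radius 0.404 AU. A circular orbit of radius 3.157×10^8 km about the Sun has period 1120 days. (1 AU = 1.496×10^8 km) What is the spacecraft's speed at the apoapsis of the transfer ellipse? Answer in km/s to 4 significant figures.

v = 11.62 km/s

From Kepler's third law T² = 4π²r³/μ at r = 3.157×10^8 km, T = 1120 days = 1120 × 86400 s = 9.6768×10^7 s: μ = 4π²r³/T² = 1.32654×10^11 km³/s².
In km: r₁ = 2.11 × 1.496×10^8 = 3.15656×10^8 km; r₂ = 0.404 × 1.496×10^8 = 6.04384×10^7 km.
Transfer-ellipse semi-major axis a_t = (r₁ + r₂)/2 = (3.15656×10^8 + 6.04384×10^7)/2 = 1.880472×10^8 km.
The apoapsis of the transfer ellipse is at r = 3.15656×10^8 km.
Vis-viva: v = √[μ(2/r − 1/a_t)] = √[1.32654×10^11 × (2/3.15656×10^8 − 1/1.880472×10^8)] = 11.62 km/s.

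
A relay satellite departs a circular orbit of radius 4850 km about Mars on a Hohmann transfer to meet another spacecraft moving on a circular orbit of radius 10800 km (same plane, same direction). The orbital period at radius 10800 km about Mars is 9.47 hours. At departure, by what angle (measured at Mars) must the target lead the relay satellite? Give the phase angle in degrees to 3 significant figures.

φ = 69.0°

From Kepler's third law T² = 4π²r³/μ at r = 10800 km, T = 9.47 hours = 9.47 × 3600 s = 34092 s: μ = 4π²r³/T² = 42788.4 km³/s².
The Hohmann ellipse has a_t = (r₁ + r₂)/2 = 7825 km.
The half-period of the transfer ellipse is t = π√(a_t³/μ) = 10510 s.
Target angular speed ω₂ = √(μ/r₂³) = 1.843×10^-4 rad/s.
Angle swept by the target during transfer: ω₂·t = 1.937 rad = 111.0°.
Arrival is 180° from departure on the ellipse, so φ = 180° − 111.0° = 69.0°.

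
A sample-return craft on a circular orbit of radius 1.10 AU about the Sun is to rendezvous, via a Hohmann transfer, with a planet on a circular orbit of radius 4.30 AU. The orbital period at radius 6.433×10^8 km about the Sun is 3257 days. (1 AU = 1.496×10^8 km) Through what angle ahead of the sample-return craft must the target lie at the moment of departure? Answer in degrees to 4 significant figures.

From Kepler's third law T² = 4π²r³/μ at r = 6.433×10^8 km, T = 3257 days = 3257 × 86400 s = 2.814048×10^8 s: μ = 4π²r³/T² = 1.32720×10^11 km³/s².
In km: r₁ = 1.10 × 1.496×10^8 = 1.6456×10^8 km; r₂ = 4.30 × 1.496×10^8 = 6.4328×10^8 km.
Semi-major axis of the transfer orbit: a_t = (1.6456×10^8 + 6.4328×10^8)/2 = 4.0392×10^8 km.
Transfer time t = π√(a_t³/μ) = 7.000×10^7 s.
Target angular speed ω₂ = √(μ/r₂³) = 2.233×10^-8 rad/s.
Angle swept by the target during transfer: ω₂·t = 1.5631 rad = 89.56°.
Arrival is 180° from departure on the ellipse, so φ = 180° − 89.56° = 90.44°.

φ = 90.44°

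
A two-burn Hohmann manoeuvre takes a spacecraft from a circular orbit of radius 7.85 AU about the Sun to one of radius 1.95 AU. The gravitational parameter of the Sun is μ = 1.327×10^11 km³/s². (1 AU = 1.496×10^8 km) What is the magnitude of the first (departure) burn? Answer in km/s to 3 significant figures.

Δv₁ = 3.92 km/s

In km: r₁ = 7.85 × 1.496×10^8 = 1.17436×10^9 km; r₂ = 1.95 × 1.496×10^8 = 2.9172×10^8 km.
Semi-major axis of the transfer orbit: a_t = (1.17436×10^9 + 2.9172×10^8)/2 = 7.3304×10^8 km.
Circular speed at r = 1.17436×10^9 km: v_c = √(μ/r) = 10.63 km/s.
Vis-viva on the transfer ellipse at r = 1.17436×10^9 km gives v_t = √[μ(2/r − 1/a_t)] = 6.706 km/s.
Δv₁ = |v_t − v_c| = |6.706 − 10.63| = 3.924 km/s.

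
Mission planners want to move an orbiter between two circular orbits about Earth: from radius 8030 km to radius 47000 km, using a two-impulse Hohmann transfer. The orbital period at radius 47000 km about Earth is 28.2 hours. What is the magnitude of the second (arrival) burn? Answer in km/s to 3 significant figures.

From Kepler's third law T² = 4π²r³/μ at r = 47000 km, T = 28.2 hours = 28.2 × 3600 s = 1.0152×10^5 s: μ = 4π²r³/T² = 3.97695×10^5 km³/s².
The Hohmann ellipse has a_t = (r₁ + r₂)/2 = 27515 km.
On the circular orbit at r = 47000 km, v_c = √(μ/r) = 2.90888 km/s.
Vis-viva on the transfer ellipse at r = 47000 km gives v_t = √[μ(2/r − 1/a_t)] = 1.57144 km/s.
Δv₂ = |v_t − v_c| = |1.57144 − 2.90888| = 1.337 km/s.

Δv₂ = 1.34 km/s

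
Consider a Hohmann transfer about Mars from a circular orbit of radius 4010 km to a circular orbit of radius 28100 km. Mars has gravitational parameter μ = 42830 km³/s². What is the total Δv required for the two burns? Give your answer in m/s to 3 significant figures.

The Hohmann ellipse has a_t = (r₁ + r₂)/2 = 16055 km.
At r₁ the circular-orbit speed is v₁ = √(μ/r₁) = 3.26815 km/s.
Transfer-orbit speed at r₁ (v² = μ(2/r − 1/a)): v_p = √[μ(2/r₁ − 1/a_t)] = 4.32364 km/s.
First burn Δv₁ = |v_p − v₁| = 1.055 km/s.
At r₂, v₂ = √(μ/r₂) = 1.2346 km/s.
Transfer-orbit speed at r₂: v_a = √[μ(2/r₂ − 1/a_t)] = 0.61700 km/s.
Second burn Δv₂ = |v₂ − v_a| = 0.6176 km/s.
Total Δv = Δv₁ + Δv₂ = 1.673 km/s.

Δv = 1670 m/s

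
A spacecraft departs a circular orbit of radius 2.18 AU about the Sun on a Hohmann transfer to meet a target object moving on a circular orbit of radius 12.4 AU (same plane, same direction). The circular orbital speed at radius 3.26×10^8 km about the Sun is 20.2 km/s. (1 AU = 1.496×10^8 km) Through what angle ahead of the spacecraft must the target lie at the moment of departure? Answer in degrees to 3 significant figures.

φ = 98.9°

From the circular-orbit relation v² = μ/r at r = 3.26×10^8 km: μ = v²r = (20.2)² × 3.26×10^8 = 1.33021×10^11 km³/s².
In km: r₁ = 2.18 × 1.496×10^8 = 3.26128×10^8 km; r₂ = 12.4 × 1.496×10^8 = 1.85504×10^9 km.
Transfer-ellipse semi-major axis a_t = (r₁ + r₂)/2 = (3.26128×10^8 + 1.85504×10^9)/2 = 1.090584×10^9 km.
The half-period of the transfer ellipse is t = π√(a_t³/μ) = 3.102×10^8 s.
The target's mean motion on its circular orbit is ω₂ = √(μ/r₂³) = 4.565×10^-9 rad/s.
Angle swept by the target during transfer: ω₂·t = 1.4161 rad = 81.14°.
The spacecraft traverses 180° on the transfer ellipse, so the target must lead by 180° − 81.14° = 98.9°.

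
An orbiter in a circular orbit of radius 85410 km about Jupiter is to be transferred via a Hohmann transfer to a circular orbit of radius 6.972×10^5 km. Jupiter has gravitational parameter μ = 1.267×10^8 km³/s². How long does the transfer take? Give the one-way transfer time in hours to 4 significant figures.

t = 18.98 hours

The Hohmann ellipse has a_t = (r₁ + r₂)/2 = 3.91305×10^5 km.
By Kepler's third law the transfer-orbit period is T = 2π√(a_t³/μ), so t = T/2 = 68320 s.
Converting: 68320 s ÷ 3600 s/hour = 18.98 hours.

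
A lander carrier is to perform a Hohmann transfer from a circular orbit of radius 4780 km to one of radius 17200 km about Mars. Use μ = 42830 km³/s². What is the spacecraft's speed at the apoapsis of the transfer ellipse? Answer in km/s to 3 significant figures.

Transfer-ellipse semi-major axis a_t = (r₁ + r₂)/2 = (4780 + 17200)/2 = 10990 km.
The apoapsis of the transfer ellipse is at r = 17200 km.
Vis-viva: v = √[μ(2/r − 1/a_t)] = √[42830 × (2/17200 − 1/10990)] = 1.041 km/s.

v = 1.04 km/s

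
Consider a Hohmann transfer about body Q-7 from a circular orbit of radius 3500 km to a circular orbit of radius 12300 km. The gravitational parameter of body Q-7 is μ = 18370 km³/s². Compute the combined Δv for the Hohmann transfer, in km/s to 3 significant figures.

The Hohmann ellipse has a_t = (r₁ + r₂)/2 = 7900 km.
Circular speed at r₁: v₁ = √(μ/r₁) = √(18370/3500) = 2.29098 km/s.
On the transfer ellipse at r₁, vis-viva equation gives v_p = √[μ(2/r₁ − 1/a_t)] = 2.85864 km/s.
First burn Δv₁ = |v_p − v₁| = 0.56766 km/s.
Circular speed at r₂: v₂ = √(μ/r₂) = 1.222087 km/s.
Transfer-orbit speed at r₂: v_a = √[μ(2/r₂ − 1/a_t)] = 0.8134343 km/s.
Second burn Δv₂ = |v₂ − v_a| = 0.40865 km/s.
Total Δv = Δv₁ + Δv₂ = 0.9763 km/s.

Δv = 0.976 km/s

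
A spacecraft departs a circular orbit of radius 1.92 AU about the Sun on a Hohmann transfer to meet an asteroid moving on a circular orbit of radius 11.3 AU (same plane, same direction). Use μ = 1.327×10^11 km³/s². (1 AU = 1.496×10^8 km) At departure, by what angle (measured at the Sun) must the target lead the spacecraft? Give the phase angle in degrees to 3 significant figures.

φ = 99.5°

In km: r₁ = 1.92 × 1.496×10^8 = 2.87232×10^8 km; r₂ = 11.3 × 1.496×10^8 = 1.69048×10^9 km.
The Hohmann ellipse has a_t = (r₁ + r₂)/2 = 9.88856×10^8 km.
Transfer time t = π√(a_t³/μ) = 2.6817×10^8 s.
The target's mean motion on its circular orbit is ω₂ = √(μ/r₂³) = 5.2411×10^-9 rad/s.
Angle swept by the target during transfer: ω₂·t = 1.4055 rad = 80.53°.
The spacecraft traverses 180° on the transfer ellipse, so the target must lead by 180° − 80.53° = 99.5°.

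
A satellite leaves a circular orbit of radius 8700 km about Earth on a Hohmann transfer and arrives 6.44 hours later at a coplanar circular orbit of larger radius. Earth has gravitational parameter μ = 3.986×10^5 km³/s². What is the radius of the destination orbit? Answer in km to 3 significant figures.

Transfer time t = 6.44 hours = 23184 s, and t = π√(a_t³/μ).
So a_t = (μ t²/π²)^(1/3) = (3.986×10^5 × (23184)² / π²)^(1/3) = 27896 km.
Since a_t = (r₁ + r₂)/2, r₂ = 2a_t − r₁ = 2×27896 − 8700 = 47092 km.

r₂ = 47100 km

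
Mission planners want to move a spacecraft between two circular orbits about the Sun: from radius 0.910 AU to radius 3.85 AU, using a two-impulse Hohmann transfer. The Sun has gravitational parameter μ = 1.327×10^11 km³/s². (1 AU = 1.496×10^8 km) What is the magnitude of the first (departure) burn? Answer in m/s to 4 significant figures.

Δv₁ = 8488 m/s

In km: r₁ = 0.910 × 1.496×10^8 = 1.36136×10^8 km; r₂ = 3.85 × 1.496×10^8 = 5.7596×10^8 km.
The Hohmann ellipse has a_t = (r₁ + r₂)/2 = 3.56048×10^8 km.
On the circular orbit at r = 1.36136×10^8 km, v_c = √(μ/r) = 31.221 km/s.
Vis-viva on the transfer ellipse at r = 1.36136×10^8 km gives v_t = √[μ(2/r − 1/a_t)] = 39.709 km/s.
Δv₁ = |v_t − v_c| = |39.709 − 31.221| = 8.488 km/s.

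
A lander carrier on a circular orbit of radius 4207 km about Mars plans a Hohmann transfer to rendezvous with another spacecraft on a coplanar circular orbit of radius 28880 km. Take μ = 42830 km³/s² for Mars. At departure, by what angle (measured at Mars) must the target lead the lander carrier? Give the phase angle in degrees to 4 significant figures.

The Hohmann ellipse has a_t = (r₁ + r₂)/2 = 16543.5 km.
Transfer time t = π√(a_t³/μ) = 32300 s.
Target angular speed ω₂ = √(μ/r₂³) = 4.217×10^-5 rad/s.
Angle swept by the target during transfer: ω₂·t = 1.362 rad = 78.04°.
The lander carrier traverses 180° on the transfer ellipse, so the target must lead by 180° − 78.04° = 102.0°.

φ = 102.0°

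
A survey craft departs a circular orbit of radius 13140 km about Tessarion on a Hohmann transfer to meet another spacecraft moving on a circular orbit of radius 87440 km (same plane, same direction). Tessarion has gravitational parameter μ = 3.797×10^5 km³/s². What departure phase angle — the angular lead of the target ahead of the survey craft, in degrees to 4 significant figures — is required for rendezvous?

φ = 101.5°

The Hohmann ellipse has a_t = (r₁ + r₂)/2 = 50290 km.
The half-period of the transfer ellipse is t = π√(a_t³/μ) = 57498 s.
The target's mean motion on its circular orbit is ω₂ = √(μ/r₂³) = 2.3832×10^-5 rad/s.
Angle swept by the target during transfer: ω₂·t = 1.3703 rad = 78.51°.
The survey craft traverses 180° on the transfer ellipse, so the target must lead by 180° − 78.51° = 101.5°.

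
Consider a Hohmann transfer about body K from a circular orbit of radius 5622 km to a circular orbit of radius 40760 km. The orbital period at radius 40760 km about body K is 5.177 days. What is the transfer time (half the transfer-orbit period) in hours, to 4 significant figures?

t = 26.66 hours

From Kepler's third law T² = 4π²r³/μ at r = 40760 km, T = 5.177 days = 5.177 × 86400 s = 4.472928×10^5 s: μ = 4π²r³/T² = 13362.2 km³/s².
The Hohmann ellipse has a_t = (r₁ + r₂)/2 = 23191 km.
Half the transfer-orbit period gives t = π√(a_t³/μ) = 95980 s.
Converting: 95980 s ÷ 3600 s/hour = 26.66 hours.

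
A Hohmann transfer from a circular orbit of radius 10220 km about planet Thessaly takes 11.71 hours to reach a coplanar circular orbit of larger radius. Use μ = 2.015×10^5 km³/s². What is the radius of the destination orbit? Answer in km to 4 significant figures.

Transfer time t = 11.71 hours = 42156 s, and t = π√(a_t³/μ).
So a_t = (μ t²/π²)^(1/3) = (2.015×10^5 × (42156)² / π²)^(1/3) = 33105 km.
Since a_t = (r₁ + r₂)/2, r₂ = 2a_t − r₁ = 2×33105 − 10220 = 55990 km.

r₂ = 55990 km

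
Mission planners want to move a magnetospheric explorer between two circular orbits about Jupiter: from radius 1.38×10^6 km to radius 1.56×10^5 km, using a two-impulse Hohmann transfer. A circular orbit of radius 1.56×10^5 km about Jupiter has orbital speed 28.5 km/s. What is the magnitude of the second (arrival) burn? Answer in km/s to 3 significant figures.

Δv₂ = 9.70 km/s

From the circular-orbit relation v² = μ/r at r = 1.56×10^5 km: μ = v²r = (28.5)² × 1.56×10^5 = 1.26711×10^8 km³/s².
Semi-major axis of the transfer orbit: a_t = (1.380×10^6 + 1.560×10^5)/2 = 7.680×10^5 km.
Circular speed at r = 1.560×10^5 km: v_c = √(μ/r) = 28.500 km/s.
Transfer-orbit speed at the same r (vis-viva, a = a_t): v_t = √[μ(2/r − 1/a_t)] = 38.204 km/s.
Δv₂ = |v_t − v_c| = |38.204 − 28.500| = 9.704 km/s.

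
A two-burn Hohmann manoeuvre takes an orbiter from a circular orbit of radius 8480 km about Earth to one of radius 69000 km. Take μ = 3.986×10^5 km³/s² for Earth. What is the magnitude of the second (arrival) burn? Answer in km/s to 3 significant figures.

Semi-major axis of the transfer orbit: a_t = (8480 + 69000)/2 = 38740 km.
Circular speed at r = 69000 km: v_c = √(μ/r) = 2.4035 km/s.
Vis-viva on the transfer ellipse at r = 69000 km gives v_t = √[μ(2/r − 1/a_t)] = 1.1245 km/s.
Δv₂ = |v_t − v_c| = |1.1245 − 2.4035| = 1.279 km/s.

Δv₂ = 1.28 km/s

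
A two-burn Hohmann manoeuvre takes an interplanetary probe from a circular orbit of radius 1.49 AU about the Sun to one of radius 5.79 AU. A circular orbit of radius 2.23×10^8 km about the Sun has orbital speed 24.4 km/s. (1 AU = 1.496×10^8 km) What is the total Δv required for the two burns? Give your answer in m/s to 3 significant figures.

From the circular-orbit relation v² = μ/r at r = 2.23×10^8 km: μ = v²r = (24.4)² × 2.23×10^8 = 1.32765×10^11 km³/s².
In km: r₁ = 1.49 × 1.496×10^8 = 2.22904×10^8 km; r₂ = 5.79 × 1.496×10^8 = 8.66184×10^8 km.
The Hohmann ellipse has a_t = (r₁ + r₂)/2 = 5.44544×10^8 km.
Circular speed at r₁: v₁ = √(μ/r₁) = √(1.32765×10^11/2.22904×10^8) = 24.405 km/s.
Transfer-orbit speed at r₁ (v² = μ(2/r − 1/a)): v_p = √[μ(2/r₁ − 1/a_t)] = 30.780 km/s.
First burn Δv₁ = |v_p − v₁| = 6.375 km/s.
At r₂, v₂ = √(μ/r₂) = 12.38 km/s.
Transfer-orbit speed at r₂: v_a = √[μ(2/r₂ − 1/a_t)] = 7.921 km/s.
Second burn Δv₂ = |v₂ − v_a| = 4.459 km/s.
Total Δv = Δv₁ + Δv₂ = 10.83 km/s.

Δv = 10800 m/s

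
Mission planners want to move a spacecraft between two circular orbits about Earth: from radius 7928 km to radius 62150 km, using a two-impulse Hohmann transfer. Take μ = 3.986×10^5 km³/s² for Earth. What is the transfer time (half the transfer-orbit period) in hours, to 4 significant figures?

t = 9.066 hours

Semi-major axis of the transfer orbit: a_t = (7928 + 62150)/2 = 35039 km.
Transfer time t = π√(a_t³/μ) = π√((35039)³ / 3.986×10^5) = 32637 s.
Converting: 32637 s ÷ 3600 s/hour = 9.066 hours.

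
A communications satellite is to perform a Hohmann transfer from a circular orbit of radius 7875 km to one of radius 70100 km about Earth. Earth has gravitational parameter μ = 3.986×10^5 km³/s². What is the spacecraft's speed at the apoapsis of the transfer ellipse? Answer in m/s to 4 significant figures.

v = 1072 m/s

The Hohmann ellipse has a_t = (r₁ + r₂)/2 = 38987.5 km.
The apoapsis of the transfer ellipse is at r = 70100 km.
From the vis-viva equation, v = √[μ(2/r − 1/a_t)] = 1.072 km/s.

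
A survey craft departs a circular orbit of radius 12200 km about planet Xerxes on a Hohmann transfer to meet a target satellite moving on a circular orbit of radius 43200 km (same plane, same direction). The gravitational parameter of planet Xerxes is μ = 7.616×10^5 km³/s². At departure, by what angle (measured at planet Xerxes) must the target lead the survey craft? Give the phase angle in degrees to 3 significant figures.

φ = 87.6°

Semi-major axis of the transfer orbit: a_t = (12200 + 43200)/2 = 27700 km.
The half-period of the transfer ellipse is t = π√(a_t³/μ) = 16600 s.
Target angular speed ω₂ = √(μ/r₂³) = 9.719×10^-5 rad/s.
Angle swept by the target during transfer: ω₂·t = 1.613 rad = 92.42°.
The survey craft traverses 180° on the transfer ellipse, so the target must lead by 180° − 92.42° = 87.6°.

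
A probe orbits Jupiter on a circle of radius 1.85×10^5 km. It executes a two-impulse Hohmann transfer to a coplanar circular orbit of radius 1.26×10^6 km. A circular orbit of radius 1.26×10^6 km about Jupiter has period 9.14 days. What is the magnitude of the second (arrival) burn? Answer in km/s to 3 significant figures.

From Kepler's third law T² = 4π²r³/μ at r = 1.26×10^6 km, T = 9.14 days = 9.14 × 86400 s = 7.89696×10^5 s: μ = 4π²r³/T² = 1.26634×10^8 km³/s².
Semi-major axis of the transfer orbit: a_t = (1.850×10^5 + 1.260×10^6)/2 = 7.225×10^5 km.
Circular speed at r = 1.260×10^6 km: v_c = √(μ/r) = 10.025 km/s.
Vis-viva on the transfer ellipse at r = 1.260×10^6 km gives v_t = √[μ(2/r − 1/a_t)] = 5.0729 km/s.
Δv₂ = |v_t − v_c| = |5.0729 − 10.025| = 4.952 km/s.

Δv₂ = 4.95 km/s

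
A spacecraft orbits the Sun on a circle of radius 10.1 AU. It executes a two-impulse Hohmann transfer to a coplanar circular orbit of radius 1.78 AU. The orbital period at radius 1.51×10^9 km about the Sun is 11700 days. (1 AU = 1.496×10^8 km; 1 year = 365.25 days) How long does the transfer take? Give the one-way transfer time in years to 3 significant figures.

t = 7.23 years

From Kepler's third law T² = 4π²r³/μ at r = 1.51×10^9 km, T = 11700 days = 11700 × 86400 s = 1.01088×10^9 s: μ = 4π²r³/T² = 1.33012×10^11 km³/s².
In km: r₁ = 10.1 × 1.496×10^8 = 1.51096×10^9 km; r₂ = 1.78 × 1.496×10^8 = 2.66288×10^8 km.
Transfer-ellipse semi-major axis a_t = (r₁ + r₂)/2 = (1.51096×10^9 + 2.66288×10^8)/2 = 8.88624×10^8 km.
Half the transfer-orbit period gives t = π√(a_t³/μ) = 2.282×10^8 s.
Converting: 2.282×10^8 s ÷ 3.15576×10^7 s/year (365.25 × 86400) = 7.23 years.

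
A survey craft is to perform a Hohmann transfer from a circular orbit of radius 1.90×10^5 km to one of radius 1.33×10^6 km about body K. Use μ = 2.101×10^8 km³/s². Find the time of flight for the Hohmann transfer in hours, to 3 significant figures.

t = 39.9 hours

Transfer-ellipse semi-major axis a_t = (r₁ + r₂)/2 = (1.900×10^5 + 1.330×10^6)/2 = 7.600×10^5 km.
Transfer time t = π√(a_t³/μ) = π√((7.600×10^5)³ / 2.101×10^8) = 1.436×10^5 s.
Converting: 1.436×10^5 s ÷ 3600 s/hour = 39.9 hours.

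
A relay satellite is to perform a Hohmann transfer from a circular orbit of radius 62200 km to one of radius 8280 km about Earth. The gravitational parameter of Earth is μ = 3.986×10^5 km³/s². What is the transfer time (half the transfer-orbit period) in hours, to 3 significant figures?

t = 9.14 hours

Semi-major axis of the transfer orbit: a_t = (62200 + 8280)/2 = 35240 km.
Transfer time t = π√(a_t³/μ) = π√((35240)³ / 3.986×10^5) = 32920 s.
Converting: 32920 s ÷ 3600 s/hour = 9.14 hours.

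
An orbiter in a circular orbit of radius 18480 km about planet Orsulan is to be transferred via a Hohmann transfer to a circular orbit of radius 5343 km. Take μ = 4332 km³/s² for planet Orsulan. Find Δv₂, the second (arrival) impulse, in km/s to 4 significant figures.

Δv₂ = 0.2211 km/s

The Hohmann ellipse has a_t = (r₁ + r₂)/2 = 11911.5 km.
Circular speed at r = 5343 km: v_c = √(μ/r) = 0.900433 km/s.
Vis-viva on the transfer ellipse at r = 5343 km gives v_t = √[μ(2/r − 1/a_t)] = 1.12155 km/s.
Δv₂ = |v_t − v_c| = |1.12155 − 0.900433| = 0.2211 km/s.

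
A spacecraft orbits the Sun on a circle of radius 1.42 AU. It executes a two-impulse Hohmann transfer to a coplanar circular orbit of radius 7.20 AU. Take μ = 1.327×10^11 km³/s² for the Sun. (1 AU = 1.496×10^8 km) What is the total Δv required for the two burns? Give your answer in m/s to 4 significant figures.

Δv = 12040 m/s

In km: r₁ = 1.42 × 1.496×10^8 = 2.12432×10^8 km; r₂ = 7.20 × 1.496×10^8 = 1.07712×10^9 km.
The Hohmann ellipse has a_t = (r₁ + r₂)/2 = 6.44776×10^8 km.
At r₁ the circular-orbit speed is v₁ = √(μ/r₁) = 24.99 km/s.
On the transfer ellipse at r₁, vis-viva equation gives v_p = √[μ(2/r₁ − 1/a_t)] = 32.30 km/s.
First burn Δv₁ = |v_p − v₁| = 7.310 km/s.
At r₂, v₂ = √(μ/r₂) = 11.0995 km/s.
Transfer-orbit speed at r₂: v_a = √[μ(2/r₂ − 1/a_t)] = 6.37102 km/s.
Second burn Δv₂ = |v₂ − v_a| = 4.728 km/s.
Total Δv = Δv₁ + Δv₂ = 12.04 km/s.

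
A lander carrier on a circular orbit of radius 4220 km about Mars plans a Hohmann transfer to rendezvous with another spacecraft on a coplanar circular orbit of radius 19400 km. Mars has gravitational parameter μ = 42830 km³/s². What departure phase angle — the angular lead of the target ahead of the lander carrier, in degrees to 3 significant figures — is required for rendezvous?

Transfer-ellipse semi-major axis a_t = (r₁ + r₂)/2 = (4220 + 19400)/2 = 11810 km.
The half-period of the transfer ellipse is t = π√(a_t³/μ) = 19483 s.
Target angular speed ω₂ = √(μ/r₂³) = 7.6590×10^-5 rad/s.
Angle swept by the target during transfer: ω₂·t = 1.4922 rad = 85.50°.
The lander carrier traverses 180° on the transfer ellipse, so the target must lead by 180° − 85.50° = 94.5°.

φ = 94.5°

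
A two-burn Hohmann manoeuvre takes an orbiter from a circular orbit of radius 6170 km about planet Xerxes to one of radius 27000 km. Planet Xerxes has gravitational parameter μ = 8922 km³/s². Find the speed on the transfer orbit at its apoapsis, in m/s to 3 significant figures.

v = 351 m/s

Transfer-ellipse semi-major axis a_t = (r₁ + r₂)/2 = (6170 + 27000)/2 = 16585 km.
At apoapsis, r = 27000 km.
Applying v² = μ(2/r − 1/a_t): v = 0.3506 km/s.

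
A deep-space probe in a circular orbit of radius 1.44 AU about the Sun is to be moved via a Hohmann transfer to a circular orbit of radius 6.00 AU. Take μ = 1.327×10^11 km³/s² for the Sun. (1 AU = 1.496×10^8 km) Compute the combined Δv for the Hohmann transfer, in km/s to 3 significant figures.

Δv = 11.3 km/s

In km: r₁ = 1.44 × 1.496×10^8 = 2.15424×10^8 km; r₂ = 6.00 × 1.496×10^8 = 8.976×10^8 km.
Semi-major axis of the transfer orbit: a_t = (2.15424×10^8 + 8.976×10^8)/2 = 5.56512×10^8 km.
Circular speed at r₁: v₁ = √(μ/r₁) = √(1.327×10^11/2.15424×10^8) = 24.81924 km/s.
Transfer-orbit speed at r₁ (vis-viva equation): v_p = √[μ(2/r₁ − 1/a_t)] = 31.52046 km/s.
First burn Δv₁ = |v_p − v₁| = 6.7012 km/s.
Circular speed at r₂: v₂ = √(μ/r₂) = 12.1589 km/s.
Transfer-orbit speed at r₂: v_a = √[μ(2/r₂ − 1/a_t)] = 7.56491 km/s.
Second burn Δv₂ = |v₂ − v_a| = 4.5940 km/s.
Total Δv = Δv₁ + Δv₂ = 11.30 km/s.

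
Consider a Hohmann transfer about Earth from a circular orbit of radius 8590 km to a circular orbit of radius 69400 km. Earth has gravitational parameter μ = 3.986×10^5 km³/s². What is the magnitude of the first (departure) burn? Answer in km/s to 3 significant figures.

Δv₁ = 2.28 km/s

The Hohmann ellipse has a_t = (r₁ + r₂)/2 = 38995 km.
On the circular orbit at r = 8590 km, v_c = √(μ/r) = 6.812 km/s.
Vis-viva on the transfer ellipse at r = 8590 km gives v_t = √[μ(2/r − 1/a_t)] = 9.088 km/s.
Δv₁ = |v_t − v_c| = |9.088 − 6.812| = 2.276 km/s.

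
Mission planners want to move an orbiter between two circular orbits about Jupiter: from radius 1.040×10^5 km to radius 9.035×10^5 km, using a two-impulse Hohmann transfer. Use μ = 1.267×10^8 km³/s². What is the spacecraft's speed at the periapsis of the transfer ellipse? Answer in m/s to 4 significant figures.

Transfer-ellipse semi-major axis a_t = (r₁ + r₂)/2 = (1.040×10^5 + 9.035×10^5)/2 = 5.0375×10^5 km.
At periapsis, r = 1.040×10^5 km.
Vis-viva: v = √[μ(2/r − 1/a_t)] = √[1.267×10^8 × (2/1.040×10^5 − 1/5.0375×10^5)] = 46.74 km/s.

v = 46740 m/s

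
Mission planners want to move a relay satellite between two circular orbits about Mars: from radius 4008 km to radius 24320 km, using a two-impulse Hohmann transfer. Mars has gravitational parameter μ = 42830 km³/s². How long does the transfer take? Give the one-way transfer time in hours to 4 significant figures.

t = 7.108 hours

Transfer-ellipse semi-major axis a_t = (r₁ + r₂)/2 = (4008 + 24320)/2 = 14164 km.
Half the transfer-orbit period gives t = π√(a_t³/μ) = 25590 s.
Converting: 25590 s ÷ 3600 s/hour = 7.108 hours.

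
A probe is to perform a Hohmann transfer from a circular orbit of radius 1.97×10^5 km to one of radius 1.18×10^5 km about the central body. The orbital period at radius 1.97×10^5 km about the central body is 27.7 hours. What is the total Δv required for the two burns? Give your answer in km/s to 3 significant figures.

Δv = 3.57 km/s

From Kepler's third law T² = 4π²r³/μ at r = 1.97×10^5 km, T = 27.7 hours = 27.7 × 3600 s = 99720 s: μ = 4π²r³/T² = 3.03525×10^7 km³/s².
Transfer-ellipse semi-major axis a_t = (r₁ + r₂)/2 = (1.970×10^5 + 1.180×10^5)/2 = 1.575×10^5 km.
At r₁ the circular-orbit speed is v₁ = √(μ/r₁) = 12.41263 km/s.
Transfer-orbit speed at r₁ (v² = μ(2/r − 1/a)): v_a = √[μ(2/r₁ − 1/a_t)] = 10.74396 km/s.
First burn Δv₁ = |v_a − v₁| = 1.6687 km/s.
At r₂, v₂ = √(μ/r₂) = 16.038211 km/s.
Transfer-orbit speed at r₂: v_p = √[μ(2/r₂ − 1/a_t)] = 17.936957 km/s.
Second burn Δv₂ = |v₂ − v_p| = 1.8987 km/s.
Δv = Δv₁ + Δv₂ = 1.6687 + 1.8987 = 3.567 km/s.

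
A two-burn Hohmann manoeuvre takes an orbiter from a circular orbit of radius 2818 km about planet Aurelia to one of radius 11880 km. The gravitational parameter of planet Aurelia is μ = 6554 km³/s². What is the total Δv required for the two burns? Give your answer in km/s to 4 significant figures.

The Hohmann ellipse has a_t = (r₁ + r₂)/2 = 7349 km.
At r₁ the circular-orbit speed is v₁ = √(μ/r₁) = 1.525 km/s.
Transfer-orbit speed at r₁ (vis-viva): v_p = √[μ(2/r₁ − 1/a_t)] = 1.939 km/s.
First burn Δv₁ = |v_p − v₁| = 0.4140 km/s.
Circular speed at r₂: v₂ = √(μ/r₂) = 0.74275 km/s.
Transfer-orbit speed at r₂: v_a = √[μ(2/r₂ − 1/a_t)] = 0.45994 km/s.
Second burn Δv₂ = |v₂ − v_a| = 0.2828 km/s.
Total Δv = Δv₁ + Δv₂ = 0.6968 km/s.

Δv = 0.6968 km/s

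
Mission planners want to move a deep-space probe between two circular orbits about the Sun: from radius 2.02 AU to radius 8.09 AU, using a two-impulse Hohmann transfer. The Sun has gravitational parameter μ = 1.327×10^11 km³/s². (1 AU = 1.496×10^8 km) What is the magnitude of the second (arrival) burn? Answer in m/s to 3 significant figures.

In km: r₁ = 2.02 × 1.496×10^8 = 3.02192×10^8 km; r₂ = 8.09 × 1.496×10^8 = 1.210264×10^9 km.
Transfer-ellipse semi-major axis a_t = (r₁ + r₂)/2 = (3.02192×10^8 + 1.210264×10^9)/2 = 7.56228×10^8 km.
Circular speed at r = 1.210264×10^9 km: v_c = √(μ/r) = 10.471 km/s.
Vis-viva on the transfer ellipse at r = 1.210264×10^9 km gives v_t = √[μ(2/r − 1/a_t)] = 6.6193 km/s.
Δv₂ = |v_t − v_c| = |6.6193 − 10.471| = 3.852 km/s.

Δv₂ = 3850 m/s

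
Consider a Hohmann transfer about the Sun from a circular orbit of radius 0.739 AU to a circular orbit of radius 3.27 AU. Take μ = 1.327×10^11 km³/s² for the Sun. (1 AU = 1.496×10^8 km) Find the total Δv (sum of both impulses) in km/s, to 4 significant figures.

Δv = 16.07 km/s

In km: r₁ = 0.739 × 1.496×10^8 = 1.105544×10^8 km; r₂ = 3.27 × 1.496×10^8 = 4.89192×10^8 km.
Transfer-ellipse semi-major axis a_t = (r₁ + r₂)/2 = (1.105544×10^8 + 4.89192×10^8)/2 = 2.998732×10^8 km.
At r₁ the circular-orbit speed is v₁ = √(μ/r₁) = 34.646 km/s.
On the transfer ellipse at r₁, vis-viva gives v_p = √[μ(2/r₁ − 1/a_t)] = 44.251 km/s.
First burn Δv₁ = |v_p − v₁| = 9.6050 km/s.
At r₂, v₂ = √(μ/r₂) = 16.47008 km/s.
Transfer-orbit speed at r₂: v_a = √[μ(2/r₂ − 1/a_t)] = 10.00034 km/s.
Second burn Δv₂ = |v₂ − v_a| = 6.4697 km/s.
Δv = Δv₁ + Δv₂ = 9.6050 + 6.4697 = 16.07 km/s.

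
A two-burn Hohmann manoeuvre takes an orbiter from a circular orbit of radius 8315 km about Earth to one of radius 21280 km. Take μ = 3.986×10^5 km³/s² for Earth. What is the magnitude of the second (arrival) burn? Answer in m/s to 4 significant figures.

Transfer-ellipse semi-major axis a_t = (r₁ + r₂)/2 = (8315 + 21280)/2 = 14797.5 km.
Circular speed at r = 21280 km: v_c = √(μ/r) = 4.328 km/s.
Transfer-orbit speed at the same r (vis-viva, a = a_t): v_t = √[μ(2/r − 1/a_t)] = 3.244 km/s.
Δv₂ = |v_t − v_c| = |3.244 − 4.328| = 1.084 km/s.

Δv₂ = 1084 m/s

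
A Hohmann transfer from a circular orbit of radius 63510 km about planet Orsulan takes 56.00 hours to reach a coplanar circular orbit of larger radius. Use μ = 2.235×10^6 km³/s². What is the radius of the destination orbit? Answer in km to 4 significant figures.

r₂ = 3.556×10^5 km

Transfer time t = 56.00 hours = 2.016×10^5 s, and t = π√(a_t³/μ).
So a_t = (μ t²/π²)^(1/3) = (2.235×10^6 × (2.016×10^5)² / π²)^(1/3) = 2.0957×10^5 km.
Since a_t = (r₁ + r₂)/2, r₂ = 2a_t − r₁ = 2×2.0957×10^5 − 63510 = 3.5563×10^5 km.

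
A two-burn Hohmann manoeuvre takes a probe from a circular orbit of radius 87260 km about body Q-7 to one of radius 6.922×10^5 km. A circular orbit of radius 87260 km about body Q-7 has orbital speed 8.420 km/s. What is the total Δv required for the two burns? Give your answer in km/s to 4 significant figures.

Δv = 4.376 km/s

From the circular-orbit relation v² = μ/r at r = 87260 km: μ = v²r = (8.420)² × 87260 = 6.18642×10^6 km³/s².
Semi-major axis of the transfer orbit: a_t = (87260 + 6.922×10^5)/2 = 3.8973×10^5 km.
Circular speed at r₁: v₁ = √(μ/r₁) = √(6.18642×10^6/87260) = 8.4200 km/s.
On the transfer ellipse at r₁, vis-viva equation gives v_p = √[μ(2/r₁ − 1/a_t)] = 11.221 km/s.
First burn Δv₁ = |v_p − v₁| = 2.801 km/s.
At r₂, v₂ = √(μ/r₂) = 2.990 km/s.
Transfer-orbit speed at r₂: v_a = √[μ(2/r₂ − 1/a_t)] = 1.415 km/s.
Second burn Δv₂ = |v₂ − v_a| = 1.575 km/s.
Δv = Δv₁ + Δv₂ = 2.801 + 1.575 = 4.376 km/s.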